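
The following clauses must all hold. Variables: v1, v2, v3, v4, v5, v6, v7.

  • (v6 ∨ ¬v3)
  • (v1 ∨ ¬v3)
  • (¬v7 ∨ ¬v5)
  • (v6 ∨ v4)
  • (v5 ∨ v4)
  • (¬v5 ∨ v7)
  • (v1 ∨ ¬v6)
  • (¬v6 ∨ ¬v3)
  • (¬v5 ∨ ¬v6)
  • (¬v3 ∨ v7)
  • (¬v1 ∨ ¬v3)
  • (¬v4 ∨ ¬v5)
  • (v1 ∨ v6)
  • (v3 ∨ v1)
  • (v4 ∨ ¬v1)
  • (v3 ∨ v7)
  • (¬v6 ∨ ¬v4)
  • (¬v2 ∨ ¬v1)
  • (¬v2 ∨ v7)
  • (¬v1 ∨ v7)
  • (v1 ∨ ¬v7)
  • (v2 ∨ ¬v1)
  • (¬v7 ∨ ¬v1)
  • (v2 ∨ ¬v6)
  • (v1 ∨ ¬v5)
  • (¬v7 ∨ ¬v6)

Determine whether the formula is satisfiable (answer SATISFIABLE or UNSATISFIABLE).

UNSATISFIABLE

v1 = True:
  propagation gives v3=False, v4=True, v5=False, v7=True; an empty clause results — contradiction.
v1 = False:
  propagation gives v3=False; an empty clause results — contradiction.
Every branch closes, so no satisfying assignment exists.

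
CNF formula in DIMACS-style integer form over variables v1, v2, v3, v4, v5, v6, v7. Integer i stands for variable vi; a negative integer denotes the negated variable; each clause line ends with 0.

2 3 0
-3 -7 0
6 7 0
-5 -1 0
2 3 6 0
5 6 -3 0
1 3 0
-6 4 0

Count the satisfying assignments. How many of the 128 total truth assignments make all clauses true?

10

Case analysis on v3 and v6:
  v3=T, v6=T: v2 free; 3 ways for (v1,v4,v5,v7) × 2^1 = 6.
  v3=T, v6=F: a clause becomes empty — 0.
  v3=F, v6=T: remaining (v1,v2,v4,v5,v7) ∈ {(T,T,T,F,F); (T,T,T,F,T)} — 2.
  v3=F, v6=F: remaining (v1,v2,v4,v5,v7) ∈ {(T,T,F,F,T); (T,T,T,F,T)} — 2.
Total: 6 + 0 + 2 + 2 = 10.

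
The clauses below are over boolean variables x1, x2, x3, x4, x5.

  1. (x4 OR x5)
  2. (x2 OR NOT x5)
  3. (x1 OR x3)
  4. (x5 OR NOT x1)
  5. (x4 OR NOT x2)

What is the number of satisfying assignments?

Satisfying assignments:
  x1=0 x2=0 x3=1 x4=1 x5=0
  x1=0 x2=1 x3=1 x4=1 x5=0
  x1=0 x2=1 x3=1 x4=1 x5=1
  x1=1 x2=1 x3=0 x4=1 x5=1
  x1=1 x2=1 x3=1 x4=1 x5=1
Count: 5.

5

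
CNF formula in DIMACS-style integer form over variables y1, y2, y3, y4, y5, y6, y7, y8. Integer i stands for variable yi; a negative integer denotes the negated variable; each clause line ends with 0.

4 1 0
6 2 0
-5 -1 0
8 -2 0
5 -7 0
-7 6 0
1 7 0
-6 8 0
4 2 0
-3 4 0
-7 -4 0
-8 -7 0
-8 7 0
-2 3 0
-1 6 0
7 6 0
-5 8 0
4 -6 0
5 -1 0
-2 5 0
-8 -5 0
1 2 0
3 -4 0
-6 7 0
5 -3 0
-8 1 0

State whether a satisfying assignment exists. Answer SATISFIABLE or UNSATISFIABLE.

UNSATISFIABLE

y7 = True:
  propagation gives y5=True, y1=False, y4=True; an empty clause results — contradiction.
y7 = False:
  propagation gives y1=True, y5=False; an empty clause results — contradiction.
Every branch closes, so no satisfying assignment exists.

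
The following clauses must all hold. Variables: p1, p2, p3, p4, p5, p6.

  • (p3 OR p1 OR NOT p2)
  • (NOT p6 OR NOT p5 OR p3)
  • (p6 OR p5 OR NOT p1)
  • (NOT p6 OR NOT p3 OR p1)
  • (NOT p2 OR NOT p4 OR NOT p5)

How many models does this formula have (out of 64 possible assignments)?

30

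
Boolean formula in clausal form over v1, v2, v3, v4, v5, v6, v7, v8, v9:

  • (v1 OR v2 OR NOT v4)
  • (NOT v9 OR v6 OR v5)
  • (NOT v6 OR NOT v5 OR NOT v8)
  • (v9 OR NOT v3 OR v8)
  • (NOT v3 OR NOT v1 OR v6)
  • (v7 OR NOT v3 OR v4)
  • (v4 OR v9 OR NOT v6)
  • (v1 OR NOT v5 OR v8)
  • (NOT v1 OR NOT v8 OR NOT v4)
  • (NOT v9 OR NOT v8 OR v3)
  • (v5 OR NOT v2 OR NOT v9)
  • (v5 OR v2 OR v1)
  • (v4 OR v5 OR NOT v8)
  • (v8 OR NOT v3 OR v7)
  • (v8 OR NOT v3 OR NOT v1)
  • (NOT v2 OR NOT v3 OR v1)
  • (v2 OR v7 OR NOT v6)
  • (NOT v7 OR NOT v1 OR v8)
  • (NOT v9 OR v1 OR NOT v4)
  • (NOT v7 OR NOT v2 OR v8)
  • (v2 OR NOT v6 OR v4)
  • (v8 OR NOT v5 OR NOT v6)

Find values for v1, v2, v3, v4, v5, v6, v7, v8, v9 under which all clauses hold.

v1=False, v2=True, v3=False, v4=False, v5=False, v6=False, v7=False, v8=False, v9=False

Branch on v1: take v1 = False.
Branch on v2: take v2 = True.
  then v3 is forced to False.
Set v4 = False and propagate.
For the remaining variables, v5 = False, v6 = False, v7 = False, v8 = False, v9 = False works.
Every clause has at least one true literal under this assignment.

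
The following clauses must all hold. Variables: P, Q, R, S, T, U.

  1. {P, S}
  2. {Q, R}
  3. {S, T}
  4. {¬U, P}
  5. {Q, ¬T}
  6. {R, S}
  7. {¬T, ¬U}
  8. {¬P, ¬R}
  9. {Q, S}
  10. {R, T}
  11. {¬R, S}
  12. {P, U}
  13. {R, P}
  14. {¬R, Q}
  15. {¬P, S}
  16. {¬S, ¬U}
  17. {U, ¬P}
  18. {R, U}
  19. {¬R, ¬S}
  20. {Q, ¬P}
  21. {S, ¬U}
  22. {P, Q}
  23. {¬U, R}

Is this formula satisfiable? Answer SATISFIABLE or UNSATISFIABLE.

UNSATISFIABLE

R = True:
  propagation gives P=False, S=True; an empty clause results — contradiction.
R = False:
  propagation gives Q=True, S=True, T=True, U=False; an empty clause results — contradiction.
Every branch closes, so no satisfying assignment exists.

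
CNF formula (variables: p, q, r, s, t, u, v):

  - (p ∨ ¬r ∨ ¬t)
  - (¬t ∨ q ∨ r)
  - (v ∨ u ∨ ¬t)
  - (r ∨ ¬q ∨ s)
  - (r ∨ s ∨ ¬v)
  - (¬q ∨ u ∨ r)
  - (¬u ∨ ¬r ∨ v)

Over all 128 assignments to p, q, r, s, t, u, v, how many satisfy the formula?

Split on r, then q.
  r=T, q=T: s free; 8 ways for (p,t,u,v) × 2^1 = 16.
  r=T, q=F: s free; 8 ways for (p,t,u,v) × 2^1 = 16.
  r=F, q=T: forces s=T; u=T; p, t, v free → 2^3 = 8.
  r=F, q=F: p, u free; 3 ways for (s,t,v) × 2^2 = 12.
Total: 16 + 16 + 8 + 12 = 52.

52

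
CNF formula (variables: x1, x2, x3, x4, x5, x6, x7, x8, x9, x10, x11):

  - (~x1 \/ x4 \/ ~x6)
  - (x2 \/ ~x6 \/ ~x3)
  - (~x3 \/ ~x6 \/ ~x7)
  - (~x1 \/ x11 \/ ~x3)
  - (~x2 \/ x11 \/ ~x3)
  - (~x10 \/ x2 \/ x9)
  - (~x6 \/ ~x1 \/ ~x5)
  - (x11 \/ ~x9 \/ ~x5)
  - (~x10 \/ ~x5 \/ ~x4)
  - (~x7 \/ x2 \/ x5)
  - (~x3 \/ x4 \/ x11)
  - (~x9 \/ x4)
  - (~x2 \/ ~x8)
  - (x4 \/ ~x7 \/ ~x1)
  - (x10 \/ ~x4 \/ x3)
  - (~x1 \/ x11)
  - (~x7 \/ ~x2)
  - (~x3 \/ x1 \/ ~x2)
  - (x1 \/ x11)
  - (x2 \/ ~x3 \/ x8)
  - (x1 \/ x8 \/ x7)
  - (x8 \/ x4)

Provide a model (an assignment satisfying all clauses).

x1 = True  x2 = False  x3 = True  x4 = True  x5 = True  x6 = False  x7 = False  x8 = True  x9 = True  x10 = False  x11 = True

Check each clause:
  1. (x4 \/ ~x1 \/ ~x6) — ~x6 is true.
  2. (~x6 \/ x2 \/ ~x3) — ~x6 is true.
  3. (~x6 \/ ~x7 \/ ~x3) — ~x7 is true.
  4. (~x1 \/ ~x3 \/ x11) — x11 is true.
  5. (~x3 \/ ~x2 \/ x11) — x11 is true.
  6. (~x10 \/ x9 \/ x2) — x9 is true.
  7. (~x5 \/ ~x1 \/ ~x6) — ~x6 is true.
  8. (x11 \/ ~x5 \/ ~x9) — x11 is true.
  9. (~x10 \/ ~x4 \/ ~x5) — ~x10 is true.
  10. (x5 \/ ~x7 \/ x2) — ~x7 is true.
  11. (~x3 \/ x11 \/ x4) — x11 is true.
  12. (~x9 \/ x4) — x4 is true.
  13. (~x8 \/ ~x2) — ~x2 is true.
  14. (~x1 \/ ~x7 \/ x4) — ~x7 is true.
  15. (x3 \/ ~x4 \/ x10) — x3 is true.
  16. (x11 \/ ~x1) — x11 is true.
  17. (~x7 \/ ~x2) — ~x7 is true.
  18. (~x2 \/ x1 \/ ~x3) — x1 is true.
  19. (x11 \/ x1) — x1 is true.
  20. (~x3 \/ x8 \/ x2) — x8 is true.
  21. (x8 \/ x1 \/ x7) — x8 is true.
  22. (x8 \/ x4) — x8 is true.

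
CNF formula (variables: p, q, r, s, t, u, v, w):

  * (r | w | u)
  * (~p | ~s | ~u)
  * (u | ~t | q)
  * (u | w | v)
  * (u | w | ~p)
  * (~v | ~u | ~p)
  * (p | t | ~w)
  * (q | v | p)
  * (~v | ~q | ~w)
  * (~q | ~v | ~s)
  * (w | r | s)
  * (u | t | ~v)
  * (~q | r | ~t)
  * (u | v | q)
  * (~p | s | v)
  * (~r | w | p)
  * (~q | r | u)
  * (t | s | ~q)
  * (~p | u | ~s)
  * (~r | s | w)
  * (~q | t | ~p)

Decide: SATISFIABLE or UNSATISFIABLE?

Branch on p: take p = False.
Try q = True.
Set r = False and propagate.
  then t is forced to False.
  then w is forced to False.
  then u is forced to True.
  then s is forced to True.
  then v is forced to False.
So p=0, q=1, r=0, s=1, t=0, u=1, v=0, w=0 is a satisfying assignment.

SATISFIABLE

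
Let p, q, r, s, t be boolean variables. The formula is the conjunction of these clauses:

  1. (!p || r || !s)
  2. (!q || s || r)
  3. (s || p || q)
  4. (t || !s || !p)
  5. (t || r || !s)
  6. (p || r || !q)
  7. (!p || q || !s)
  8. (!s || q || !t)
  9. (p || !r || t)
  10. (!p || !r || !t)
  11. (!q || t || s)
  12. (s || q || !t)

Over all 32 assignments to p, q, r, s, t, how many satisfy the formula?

Satisfying assignments:
  p=F q=T r=T s=F t=T
  p=F q=T r=T s=T t=T
  p=T q=F r=F s=F t=F
  p=T q=F r=T s=F t=F
That's 4 in total.

4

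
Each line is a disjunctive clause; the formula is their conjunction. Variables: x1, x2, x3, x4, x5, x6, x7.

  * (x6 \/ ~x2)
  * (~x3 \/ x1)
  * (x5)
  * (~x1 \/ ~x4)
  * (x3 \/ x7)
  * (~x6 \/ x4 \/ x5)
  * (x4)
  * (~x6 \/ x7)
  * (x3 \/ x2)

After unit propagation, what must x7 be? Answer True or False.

Unit clause (x5) sets x5 = True.
(x4) stands alone — x4 = True.
(~x1 \/ ~x4): since x4 = True, the clause reduces to (~x1). x1 = False.
From (x1 \/ ~x3) and x1 = False: x3 = False.
(x7 \/ x3): since x3 = False, the clause reduces to (x7). x7 = True.

True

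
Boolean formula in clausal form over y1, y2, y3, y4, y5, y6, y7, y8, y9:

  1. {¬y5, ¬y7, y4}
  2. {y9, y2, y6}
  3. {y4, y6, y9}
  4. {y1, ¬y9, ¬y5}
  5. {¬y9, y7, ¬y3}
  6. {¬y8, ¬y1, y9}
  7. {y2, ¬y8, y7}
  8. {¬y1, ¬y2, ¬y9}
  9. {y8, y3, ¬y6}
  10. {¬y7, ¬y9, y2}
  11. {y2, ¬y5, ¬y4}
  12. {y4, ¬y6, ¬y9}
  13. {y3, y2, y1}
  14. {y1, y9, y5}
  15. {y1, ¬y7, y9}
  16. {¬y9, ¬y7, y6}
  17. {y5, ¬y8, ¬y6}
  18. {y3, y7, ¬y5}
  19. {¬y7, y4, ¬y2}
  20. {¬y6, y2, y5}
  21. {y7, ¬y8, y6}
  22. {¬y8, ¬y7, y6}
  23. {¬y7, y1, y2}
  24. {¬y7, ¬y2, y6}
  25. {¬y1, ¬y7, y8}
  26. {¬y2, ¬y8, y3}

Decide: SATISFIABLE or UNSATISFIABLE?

Branch on y1: take y1 = True.
Set y2 = True and propagate.
  then y9 is forced to False.
  then y8 is forced to False.
  then y7 is forced to False.
For the remaining variables, y3 = True, y4 = False, y5 = False, y6 = True works.
So y1 = T, y2 = T, y3 = T, y4 = F, y5 = F, y6 = T, y7 = F, y8 = F, y9 = F is a satisfying assignment.

SATISFIABLE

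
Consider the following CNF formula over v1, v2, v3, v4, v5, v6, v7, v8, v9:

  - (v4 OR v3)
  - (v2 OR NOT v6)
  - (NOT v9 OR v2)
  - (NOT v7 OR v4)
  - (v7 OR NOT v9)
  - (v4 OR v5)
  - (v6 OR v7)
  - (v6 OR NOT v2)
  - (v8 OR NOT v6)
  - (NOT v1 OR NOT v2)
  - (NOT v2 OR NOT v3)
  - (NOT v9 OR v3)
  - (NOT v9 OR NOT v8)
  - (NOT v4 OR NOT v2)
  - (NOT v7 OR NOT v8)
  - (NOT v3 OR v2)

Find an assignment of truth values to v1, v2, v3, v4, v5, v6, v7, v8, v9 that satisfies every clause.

Pure literal: v5 appears only positively; assign v5 = True.
Pure literal: v9 appears only negated; assign v9 = False.
Try v1 = True.
  then v2 is forced to False.
  then v6 is forced to False.
  then v7 is forced to True.
  then v4 is forced to True.
  then v8 is forced to False.
  then v3 is forced to False.
Every clause has at least one true literal under this assignment.
Check each clause:
  1. (v4 OR v3) — v4 is true.
  2. (v2 OR NOT v6) — NOT v6 is true.
  3. (v2 OR NOT v9) — NOT v9 is true.
  4. (v4 OR NOT v7) — v4 is true.
  5. (NOT v9 OR v7) — NOT v9 is true.
  6. (v5 OR v4) — v4 is true.
  7. (v6 OR v7) — v7 is true.
  8. (v6 OR NOT v2) — NOT v2 is true.
  9. (NOT v6 OR v8) — NOT v6 is true.
  10. (NOT v2 OR NOT v1) — NOT v2 is true.
  11. (NOT v3 OR NOT v2) — NOT v3 is true.
  12. (v3 OR NOT v9) — NOT v9 is true.
  13. (NOT v9 OR NOT v8) — NOT v8 is true.
  14. (NOT v2 OR NOT v4) — NOT v2 is true.
  15. (NOT v7 OR NOT v8) — NOT v8 is true.
  16. (NOT v3 OR v2) — NOT v3 is true.

v1 = 1, v2 = 0, v3 = 0, v4 = 1, v5 = 1, v6 = 0, v7 = 1, v8 = 0, v9 = 0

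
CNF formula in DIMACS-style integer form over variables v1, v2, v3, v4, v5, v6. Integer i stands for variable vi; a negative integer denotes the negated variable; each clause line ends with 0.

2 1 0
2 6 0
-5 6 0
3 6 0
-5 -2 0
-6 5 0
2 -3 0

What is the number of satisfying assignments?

6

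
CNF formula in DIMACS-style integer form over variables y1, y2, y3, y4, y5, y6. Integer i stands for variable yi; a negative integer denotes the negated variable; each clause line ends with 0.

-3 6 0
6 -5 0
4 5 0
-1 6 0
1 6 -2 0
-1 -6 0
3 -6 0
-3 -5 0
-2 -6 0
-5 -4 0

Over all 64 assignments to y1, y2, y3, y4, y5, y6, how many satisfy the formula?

2

Satisfying assignments:
  y1=0 y2=0 y3=0 y4=1 y5=0 y6=0
  y1=0 y2=0 y3=1 y4=1 y5=0 y6=1
Count: 2.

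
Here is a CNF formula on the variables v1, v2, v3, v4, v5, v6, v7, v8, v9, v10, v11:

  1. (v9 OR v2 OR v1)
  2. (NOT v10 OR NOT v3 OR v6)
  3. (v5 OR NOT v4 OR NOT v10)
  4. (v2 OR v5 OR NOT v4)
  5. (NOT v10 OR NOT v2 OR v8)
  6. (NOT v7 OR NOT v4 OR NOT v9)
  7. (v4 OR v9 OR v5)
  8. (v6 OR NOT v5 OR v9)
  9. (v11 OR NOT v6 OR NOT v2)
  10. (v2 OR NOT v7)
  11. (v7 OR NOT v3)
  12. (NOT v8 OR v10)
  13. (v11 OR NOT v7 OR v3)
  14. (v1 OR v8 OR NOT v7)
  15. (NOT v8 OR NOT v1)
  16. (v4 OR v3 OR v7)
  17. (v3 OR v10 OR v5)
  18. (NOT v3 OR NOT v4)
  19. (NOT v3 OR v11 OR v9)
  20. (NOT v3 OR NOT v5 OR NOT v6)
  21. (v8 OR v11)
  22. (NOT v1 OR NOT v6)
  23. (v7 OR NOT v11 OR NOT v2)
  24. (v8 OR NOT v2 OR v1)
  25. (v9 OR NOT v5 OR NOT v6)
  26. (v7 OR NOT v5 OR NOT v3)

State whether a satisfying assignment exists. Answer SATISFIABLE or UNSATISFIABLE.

SATISFIABLE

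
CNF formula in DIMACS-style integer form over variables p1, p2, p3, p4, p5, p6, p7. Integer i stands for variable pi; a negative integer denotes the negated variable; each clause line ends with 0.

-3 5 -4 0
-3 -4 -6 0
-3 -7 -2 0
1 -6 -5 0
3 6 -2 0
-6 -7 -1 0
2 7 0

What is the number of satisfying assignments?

34

Case analysis on p3 and p6:
  p3=1, p6=1: remaining (p1,p2,p4,p5,p7) ∈ {(0,0,0,0,1); (0,1,0,0,0); (1,1,0,0,0); (1,1,0,1,0)} — 4.
  p3=1, p6=0: p1 free; 6 ways for (p2,p4,p5,p7) × 2^1 = 12.
  p3=0, p6=1: p4 free; 5 ways for (p1,p2,p5,p7) × 2^1 = 10.
  p3=0, p6=0: forces p2=0; p7=1; p1, p4, p5 free → 2^3 = 8.
Total: 4 + 12 + 10 + 8 = 34.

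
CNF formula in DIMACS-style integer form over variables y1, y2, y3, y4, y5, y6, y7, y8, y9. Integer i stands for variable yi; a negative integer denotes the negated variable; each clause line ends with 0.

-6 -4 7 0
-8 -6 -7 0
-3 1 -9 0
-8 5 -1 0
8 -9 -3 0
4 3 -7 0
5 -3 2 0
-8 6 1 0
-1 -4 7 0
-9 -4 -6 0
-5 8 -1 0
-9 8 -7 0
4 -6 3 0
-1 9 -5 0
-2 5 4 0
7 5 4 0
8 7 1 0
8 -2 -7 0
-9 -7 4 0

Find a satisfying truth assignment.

Try y1 = True.
Try y2 = False.
Set y3 = True and propagate.
  then y5 is forced to True.
  then y8 is forced to True.
  then y9 is forced to True.
For the remaining variables, y4 = False, y6 = True, y7 = False works.
Every clause has at least one true literal under this assignment.

y1=1, y2=0, y3=1, y4=0, y5=1, y6=1, y7=0, y8=1, y9=1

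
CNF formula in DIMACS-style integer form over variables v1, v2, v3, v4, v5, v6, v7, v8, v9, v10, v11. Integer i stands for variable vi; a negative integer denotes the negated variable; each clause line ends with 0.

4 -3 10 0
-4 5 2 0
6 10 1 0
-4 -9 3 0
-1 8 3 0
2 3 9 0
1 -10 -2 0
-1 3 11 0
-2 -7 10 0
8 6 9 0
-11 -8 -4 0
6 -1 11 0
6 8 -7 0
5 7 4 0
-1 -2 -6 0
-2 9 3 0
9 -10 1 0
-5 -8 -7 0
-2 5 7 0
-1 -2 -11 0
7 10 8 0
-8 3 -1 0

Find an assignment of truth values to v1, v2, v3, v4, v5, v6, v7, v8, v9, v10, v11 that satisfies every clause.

v1 = False, v2 = True, v3 = True, v4 = True, v5 = True, v6 = True, v7 = False, v8 = True, v9 = True, v10 = False, v11 = False

Check each clause:
  1. {v10, ¬v3, v4} — v4 is true.
  2. {¬v4, v2, v5} — v2 is true.
  3. {v6, v1, v10} — v6 is true.
  4. {¬v9, ¬v4, v3} — v3 is true.
  5. {v8, v3, ¬v1} — v8 is true.
  6. {v3, v9, v2} — v9 is true.
  7. {v1, ¬v2, ¬v10} — ¬v10 is true.
  8. {v11, ¬v1, v3} — v3 is true.
  9. {¬v2, v10, ¬v7} — ¬v7 is true.
  10. {v6, v8, v9} — v8 is true.
  11. {¬v11, ¬v4, ¬v8} — ¬v11 is true.
  12. {¬v1, v6, v11} — ¬v1 is true.
  13. {v6, ¬v7, v8} — v8 is true.
  14. {v7, v5, v4} — v4 is true.
  15. {¬v6, ¬v1, ¬v2} — ¬v1 is true.
  16. {v3, v9, ¬v2} — v9 is true.
  17. {v1, ¬v10, v9} — v9 is true.
  18. {¬v5, ¬v7, ¬v8} — ¬v7 is true.
  19. {v5, ¬v2, v7} — v5 is true.
  20. {¬v2, ¬v11, ¬v1} — ¬v11 is true.
  21. {v7, v10, v8} — v8 is true.
  22. {¬v8, v3, ¬v1} — v3 is true.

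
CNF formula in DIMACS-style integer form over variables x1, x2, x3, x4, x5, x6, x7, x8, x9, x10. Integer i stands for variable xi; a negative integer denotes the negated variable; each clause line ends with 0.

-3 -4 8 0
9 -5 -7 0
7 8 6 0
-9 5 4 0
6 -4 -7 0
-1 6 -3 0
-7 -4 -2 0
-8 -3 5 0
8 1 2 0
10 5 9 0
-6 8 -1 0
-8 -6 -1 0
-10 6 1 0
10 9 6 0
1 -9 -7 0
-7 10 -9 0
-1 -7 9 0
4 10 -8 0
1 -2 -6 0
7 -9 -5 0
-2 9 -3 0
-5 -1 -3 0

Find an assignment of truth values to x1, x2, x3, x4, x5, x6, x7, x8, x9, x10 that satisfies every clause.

x3 occurs only negated in the remaining clauses — set x3 = False.
Branch on x1: take x1 = False.
Try x2 = True.
  then x6 is forced to False.
  then x10 is forced to False.
  then x9 is forced to True.
  then x7 is forced to False.
  then x8 is forced to True.
  then x4 is forced to True.
  then x5 is forced to False.

x1 = False, x2 = True, x3 = False, x4 = True, x5 = False, x6 = False, x7 = False, x8 = True, x9 = True, x10 = False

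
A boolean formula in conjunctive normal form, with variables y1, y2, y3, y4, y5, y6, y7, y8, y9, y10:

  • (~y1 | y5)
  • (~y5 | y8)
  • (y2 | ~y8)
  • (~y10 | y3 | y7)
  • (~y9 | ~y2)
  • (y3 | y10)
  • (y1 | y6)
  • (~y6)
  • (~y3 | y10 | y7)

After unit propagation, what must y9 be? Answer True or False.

False

(~y6) is a unit clause: y6 = False.
In (y6 | y1), y6 is now false; y1 must hold, so y1 = True.
From (~y1 | y5) and y1 = True: y5 = True.
(~y5 | y8): since y5 = True, the clause reduces to (y8). y8 = True.
(~y8 | y2) with y8 = True leaves only y2, so y2 = True.
From (~y2 | ~y9) and y2 = True: y9 = False.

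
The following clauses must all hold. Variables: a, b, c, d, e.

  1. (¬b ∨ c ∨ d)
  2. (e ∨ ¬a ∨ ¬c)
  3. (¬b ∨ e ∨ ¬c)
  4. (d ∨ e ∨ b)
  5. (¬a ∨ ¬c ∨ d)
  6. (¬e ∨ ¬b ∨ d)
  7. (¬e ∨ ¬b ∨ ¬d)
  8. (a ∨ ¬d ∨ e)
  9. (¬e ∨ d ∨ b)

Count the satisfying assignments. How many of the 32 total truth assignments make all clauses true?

6

The models are:
  a=F b=F c=F d=T e=T
  a=F b=F c=T d=T e=T
  a=T b=F c=F d=T e=F
  a=T b=F c=F d=T e=T
  a=T b=F c=T d=T e=T
  a=T b=T c=F d=T e=F
Count: 6.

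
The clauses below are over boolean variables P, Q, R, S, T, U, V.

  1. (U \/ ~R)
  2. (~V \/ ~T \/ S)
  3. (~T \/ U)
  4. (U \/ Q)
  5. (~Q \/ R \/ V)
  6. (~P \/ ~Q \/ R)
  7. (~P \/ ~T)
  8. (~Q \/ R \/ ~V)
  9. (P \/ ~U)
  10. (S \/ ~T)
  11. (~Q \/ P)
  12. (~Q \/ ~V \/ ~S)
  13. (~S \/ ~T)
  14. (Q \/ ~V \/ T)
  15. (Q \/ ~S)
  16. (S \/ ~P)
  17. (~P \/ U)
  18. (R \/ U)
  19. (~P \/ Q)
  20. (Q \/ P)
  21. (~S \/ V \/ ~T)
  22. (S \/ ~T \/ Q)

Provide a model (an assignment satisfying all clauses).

P = True, Q = True, R = True, S = True, T = False, U = True, V = False

Set P = True and propagate.
  then T is forced to False.
  then S is forced to True.
  then Q is forced to True.
  then R is forced to True.
  then U is forced to True.
  then V is forced to False.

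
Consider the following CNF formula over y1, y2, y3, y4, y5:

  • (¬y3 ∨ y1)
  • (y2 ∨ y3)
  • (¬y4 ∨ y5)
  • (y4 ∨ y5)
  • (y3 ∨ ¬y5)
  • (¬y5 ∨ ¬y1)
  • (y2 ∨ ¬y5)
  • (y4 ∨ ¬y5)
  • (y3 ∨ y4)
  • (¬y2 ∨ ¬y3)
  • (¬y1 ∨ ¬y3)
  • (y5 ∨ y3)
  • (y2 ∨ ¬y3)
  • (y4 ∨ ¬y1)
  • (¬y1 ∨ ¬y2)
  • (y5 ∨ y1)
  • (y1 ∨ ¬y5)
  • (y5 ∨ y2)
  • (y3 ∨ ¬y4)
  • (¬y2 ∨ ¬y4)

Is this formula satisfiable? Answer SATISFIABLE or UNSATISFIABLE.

UNSATISFIABLE

y5 = True:
  propagation gives y3=True, y1=True; an empty clause results — contradiction.
y5 = False:
  propagation gives y4=False; an empty clause results — contradiction.
Every branch closes, so no satisfying assignment exists.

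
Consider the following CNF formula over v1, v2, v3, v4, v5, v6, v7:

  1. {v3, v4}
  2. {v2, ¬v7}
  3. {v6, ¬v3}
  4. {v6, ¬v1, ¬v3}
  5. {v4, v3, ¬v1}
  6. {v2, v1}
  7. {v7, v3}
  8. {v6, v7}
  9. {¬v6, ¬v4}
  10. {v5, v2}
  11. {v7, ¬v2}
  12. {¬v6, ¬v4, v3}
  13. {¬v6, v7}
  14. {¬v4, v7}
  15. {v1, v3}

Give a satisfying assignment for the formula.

v1=T, v2=T, v3=T, v4=F, v5=F, v6=T, v7=T

Check each clause:
  1. {v4, v3} — v3 is true.
  2. {¬v7, v2} — v2 is true.
  3. {v6, ¬v3} — v6 is true.
  4. {v6, ¬v3, ¬v1} — v6 is true.
  5. {v3, ¬v1, v4} — v3 is true.
  6. {v2, v1} — v1 is true.
  7. {v7, v3} — v3 is true.
  8. {v7, v6} — v6 is true.
  9. {¬v4, ¬v6} — ¬v4 is true.
  10. {v2, v5} — v2 is true.
  11. {v7, ¬v2} — v7 is true.
  12. {v3, ¬v4, ¬v6} — v3 is true.
  13. {v7, ¬v6} — v7 is true.
  14. {¬v4, v7} — ¬v4 is true.
  15. {v1, v3} — v1 is true.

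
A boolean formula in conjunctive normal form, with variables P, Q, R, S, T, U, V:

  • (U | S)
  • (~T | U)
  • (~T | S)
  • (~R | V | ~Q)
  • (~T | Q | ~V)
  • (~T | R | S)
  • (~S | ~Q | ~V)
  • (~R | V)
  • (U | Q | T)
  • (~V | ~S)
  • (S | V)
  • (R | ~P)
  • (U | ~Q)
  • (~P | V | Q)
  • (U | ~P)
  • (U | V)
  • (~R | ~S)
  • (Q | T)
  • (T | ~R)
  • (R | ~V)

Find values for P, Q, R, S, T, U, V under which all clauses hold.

P=F, Q=F, R=F, S=T, T=T, U=T, V=F

P occurs only negated in the remaining clauses — set P = False.
Pure literal: U appears only positively; assign U = True.
Branch on Q: take Q = False.
  then T is forced to True.
  then S is forced to True.
  then V is forced to False.
  then R is forced to False.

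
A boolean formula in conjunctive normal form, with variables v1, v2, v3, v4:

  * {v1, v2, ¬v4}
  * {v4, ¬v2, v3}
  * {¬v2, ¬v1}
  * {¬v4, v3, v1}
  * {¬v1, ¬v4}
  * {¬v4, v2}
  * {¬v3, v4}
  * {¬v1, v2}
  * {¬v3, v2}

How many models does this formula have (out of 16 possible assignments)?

2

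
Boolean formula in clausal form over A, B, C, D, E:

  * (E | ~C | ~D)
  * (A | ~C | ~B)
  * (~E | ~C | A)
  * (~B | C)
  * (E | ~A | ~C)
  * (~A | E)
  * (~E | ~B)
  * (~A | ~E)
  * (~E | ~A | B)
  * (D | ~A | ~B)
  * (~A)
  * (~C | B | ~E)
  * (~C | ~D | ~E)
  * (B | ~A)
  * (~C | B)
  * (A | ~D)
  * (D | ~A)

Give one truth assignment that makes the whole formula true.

A=0, B=0, C=0, D=0, E=0

(~A) is a unit clause, so A = False.
The clause (~D) is unit: D must be False.
E occurs only negated in the remaining clauses — set E = False.
Set B = False and propagate.
  then C is forced to False.
Every clause has at least one true literal under this assignment.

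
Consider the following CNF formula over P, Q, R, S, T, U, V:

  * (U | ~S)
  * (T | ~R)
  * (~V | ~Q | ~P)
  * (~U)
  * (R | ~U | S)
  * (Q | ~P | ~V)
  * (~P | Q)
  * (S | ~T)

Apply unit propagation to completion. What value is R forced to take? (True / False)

Unit clause (~U) sets U = False.
In (~S | U), U is now false; ~S must hold, so S = False.
From (S | ~T) and S = False: T = False.
From (T | ~R) and T = False: R = False.

False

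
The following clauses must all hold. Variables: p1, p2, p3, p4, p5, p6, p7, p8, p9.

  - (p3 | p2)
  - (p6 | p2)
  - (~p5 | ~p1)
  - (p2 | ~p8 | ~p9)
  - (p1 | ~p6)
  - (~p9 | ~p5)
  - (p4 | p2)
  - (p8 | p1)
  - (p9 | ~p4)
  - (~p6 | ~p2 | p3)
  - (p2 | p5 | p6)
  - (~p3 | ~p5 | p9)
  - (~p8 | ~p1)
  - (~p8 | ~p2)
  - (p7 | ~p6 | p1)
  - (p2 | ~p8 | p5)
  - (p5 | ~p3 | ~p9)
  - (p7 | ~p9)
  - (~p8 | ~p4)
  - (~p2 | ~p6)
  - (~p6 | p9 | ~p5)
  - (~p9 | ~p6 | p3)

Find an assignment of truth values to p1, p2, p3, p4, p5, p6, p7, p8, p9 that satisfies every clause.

p1=T  p2=T  p3=F  p4=F  p5=F  p6=F  p7=F  p8=F  p9=F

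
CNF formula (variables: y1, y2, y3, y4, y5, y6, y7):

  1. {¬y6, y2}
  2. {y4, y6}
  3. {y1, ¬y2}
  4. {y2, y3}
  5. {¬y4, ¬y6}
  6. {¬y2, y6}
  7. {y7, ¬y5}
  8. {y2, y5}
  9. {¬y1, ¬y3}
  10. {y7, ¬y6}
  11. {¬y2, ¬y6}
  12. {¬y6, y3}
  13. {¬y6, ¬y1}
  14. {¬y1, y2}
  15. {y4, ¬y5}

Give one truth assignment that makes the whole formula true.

y7 occurs only positively in the remaining clauses — set y7 = True.
Branch on y1: take y1 = False.
  then y2 is forced to False.
  then y6 is forced to False.
  then y4 is forced to True.
  then y3 is forced to True.
  then y5 is forced to True.

y1=0, y2=0, y3=1, y4=1, y5=1, y6=0, y7=1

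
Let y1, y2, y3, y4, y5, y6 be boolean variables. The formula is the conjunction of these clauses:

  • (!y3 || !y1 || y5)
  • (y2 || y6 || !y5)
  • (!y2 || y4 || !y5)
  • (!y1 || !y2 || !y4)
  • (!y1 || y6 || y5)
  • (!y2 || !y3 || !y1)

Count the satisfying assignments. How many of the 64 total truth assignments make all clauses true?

31

Split on y1, then y2.
  y1=1, y2=1: remaining (y3,y4,y5,y6) ∈ {(0,0,0,1)} — 1.
  y1=1, y2=0: y4 free; 3 ways for (y3,y5,y6) × 2^1 = 6.
  y1=0, y2=1: y3, y6 free; 3 ways for (y4,y5) × 2^2 = 12.
  y1=0, y2=0: y3, y4 free; 3 ways for (y5,y6) × 2^2 = 12.
Total: 1 + 6 + 12 + 12 = 31.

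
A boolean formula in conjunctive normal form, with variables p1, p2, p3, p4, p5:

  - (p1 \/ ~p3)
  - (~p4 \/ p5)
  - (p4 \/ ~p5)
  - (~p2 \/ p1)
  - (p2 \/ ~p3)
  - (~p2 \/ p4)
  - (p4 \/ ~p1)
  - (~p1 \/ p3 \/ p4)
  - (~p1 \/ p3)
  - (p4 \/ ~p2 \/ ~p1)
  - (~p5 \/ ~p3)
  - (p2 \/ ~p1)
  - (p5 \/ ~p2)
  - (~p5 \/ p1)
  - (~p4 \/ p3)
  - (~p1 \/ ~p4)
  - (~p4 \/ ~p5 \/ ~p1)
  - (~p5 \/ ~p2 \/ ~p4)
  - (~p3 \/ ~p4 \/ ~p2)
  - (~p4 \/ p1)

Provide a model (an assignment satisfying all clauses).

Try p1 = False.
  then p3 is forced to False.
  then p2 is forced to False.
  then p5 is forced to False.
  then p4 is forced to False.

p1 = F  p2 = F  p3 = F  p4 = F  p5 = F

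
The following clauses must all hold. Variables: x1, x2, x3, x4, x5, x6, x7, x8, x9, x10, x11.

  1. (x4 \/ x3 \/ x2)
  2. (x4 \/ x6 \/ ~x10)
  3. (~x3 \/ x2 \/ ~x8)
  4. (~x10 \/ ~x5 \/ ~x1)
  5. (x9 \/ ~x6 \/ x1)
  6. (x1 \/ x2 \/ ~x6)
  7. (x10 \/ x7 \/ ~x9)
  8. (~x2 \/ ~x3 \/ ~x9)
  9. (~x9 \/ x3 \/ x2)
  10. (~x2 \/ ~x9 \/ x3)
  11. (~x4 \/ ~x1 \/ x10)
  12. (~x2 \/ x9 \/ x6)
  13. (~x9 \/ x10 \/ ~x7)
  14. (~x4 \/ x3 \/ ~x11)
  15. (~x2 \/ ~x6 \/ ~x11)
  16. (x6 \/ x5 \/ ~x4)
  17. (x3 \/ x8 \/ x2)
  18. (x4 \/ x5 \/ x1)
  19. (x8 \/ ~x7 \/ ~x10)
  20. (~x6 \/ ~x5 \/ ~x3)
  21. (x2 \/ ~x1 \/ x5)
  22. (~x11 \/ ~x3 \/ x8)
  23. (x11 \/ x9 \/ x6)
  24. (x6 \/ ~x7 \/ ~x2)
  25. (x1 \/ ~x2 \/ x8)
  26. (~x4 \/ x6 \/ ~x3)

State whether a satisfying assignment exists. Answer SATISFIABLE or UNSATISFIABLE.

SATISFIABLE

Set x1 = True and propagate.
For the remaining variables, x2 = True, x3 = True, x4 = True, x5 = False, x6 = True, x7 = False, x8 = True, x9 = False, x10 = True, x11 = False works.
Every clause has at least one true literal under this assignment.
So x1=True  x2=True  x3=True  x4=True  x5=False  x6=True  x7=False  x8=True  x9=False  x10=True  x11=False is a satisfying assignment.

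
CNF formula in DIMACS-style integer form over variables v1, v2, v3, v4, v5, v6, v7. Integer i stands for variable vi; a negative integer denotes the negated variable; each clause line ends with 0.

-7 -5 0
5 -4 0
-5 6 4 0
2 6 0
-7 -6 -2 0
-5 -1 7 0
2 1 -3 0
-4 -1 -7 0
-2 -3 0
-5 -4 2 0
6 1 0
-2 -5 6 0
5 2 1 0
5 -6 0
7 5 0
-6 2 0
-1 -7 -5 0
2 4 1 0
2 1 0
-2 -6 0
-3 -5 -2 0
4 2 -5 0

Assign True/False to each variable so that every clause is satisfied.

v1=T, v2=T, v3=F, v4=F, v5=F, v6=F, v7=T

v3 occurs only negated in the remaining clauses — set v3 = False.
Set v1 = True and propagate.
The remaining clauses are satisfied by v2 = True, v4 = False, v5 = False, v6 = False, v7 = True.
Every clause has at least one true literal under this assignment.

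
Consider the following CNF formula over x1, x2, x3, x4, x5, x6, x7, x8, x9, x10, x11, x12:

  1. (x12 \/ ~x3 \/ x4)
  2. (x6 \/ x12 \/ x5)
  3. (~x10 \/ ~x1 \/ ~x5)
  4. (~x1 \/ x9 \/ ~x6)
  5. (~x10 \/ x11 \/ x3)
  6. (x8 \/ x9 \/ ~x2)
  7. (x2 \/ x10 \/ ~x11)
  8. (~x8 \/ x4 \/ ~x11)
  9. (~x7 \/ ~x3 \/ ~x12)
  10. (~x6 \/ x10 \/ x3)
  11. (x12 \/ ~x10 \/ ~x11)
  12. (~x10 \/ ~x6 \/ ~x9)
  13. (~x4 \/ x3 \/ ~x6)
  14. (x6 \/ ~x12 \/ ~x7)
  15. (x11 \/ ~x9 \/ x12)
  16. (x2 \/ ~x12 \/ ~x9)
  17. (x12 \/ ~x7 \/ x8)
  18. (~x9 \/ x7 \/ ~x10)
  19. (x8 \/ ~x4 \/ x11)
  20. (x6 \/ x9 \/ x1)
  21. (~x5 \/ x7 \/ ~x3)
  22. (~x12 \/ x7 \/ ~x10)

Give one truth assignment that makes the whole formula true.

x1=True, x2=False, x3=True, x4=False, x5=False, x6=False, x7=False, x8=True, x9=False, x10=False, x11=False, x12=True

Check each clause:
  1. (~x3 \/ x12 \/ x4) — x12 is true.
  2. (x6 \/ x12 \/ x5) — x12 is true.
  3. (~x10 \/ ~x1 \/ ~x5) — ~x5 is true.
  4. (x9 \/ ~x1 \/ ~x6) — ~x6 is true.
  5. (x3 \/ ~x10 \/ x11) — x3 is true.
  6. (x9 \/ ~x2 \/ x8) — x8 is true.
  7. (~x11 \/ x2 \/ x10) — ~x11 is true.
  8. (~x8 \/ ~x11 \/ x4) — ~x11 is true.
  9. (~x3 \/ ~x7 \/ ~x12) — ~x7 is true.
  10. (~x6 \/ x10 \/ x3) — x3 is true.
  11. (~x10 \/ x12 \/ ~x11) — x12 is true.
  12. (~x10 \/ ~x9 \/ ~x6) — ~x6 is true.
  13. (x3 \/ ~x4 \/ ~x6) — ~x6 is true.
  14. (~x7 \/ x6 \/ ~x12) — ~x7 is true.
  15. (x12 \/ x11 \/ ~x9) — x12 is true.
  16. (x2 \/ ~x12 \/ ~x9) — ~x9 is true.
  17. (~x7 \/ x12 \/ x8) — x8 is true.
  18. (x7 \/ ~x9 \/ ~x10) — ~x10 is true.
  19. (x11 \/ x8 \/ ~x4) — x8 is true.
  20. (x9 \/ x6 \/ x1) — x1 is true.
  21. (~x3 \/ ~x5 \/ x7) — ~x5 is true.
  22. (x7 \/ ~x12 \/ ~x10) — ~x10 is true.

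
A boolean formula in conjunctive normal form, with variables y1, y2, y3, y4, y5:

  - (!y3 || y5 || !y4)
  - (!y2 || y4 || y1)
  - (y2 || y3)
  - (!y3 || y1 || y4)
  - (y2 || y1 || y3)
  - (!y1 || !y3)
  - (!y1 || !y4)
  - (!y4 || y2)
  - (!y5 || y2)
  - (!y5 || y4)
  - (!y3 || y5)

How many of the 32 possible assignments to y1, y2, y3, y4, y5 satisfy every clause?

The models are:
  y1=0 y2=1 y3=0 y4=1 y5=0
  y1=0 y2=1 y3=0 y4=1 y5=1
  y1=0 y2=1 y3=1 y4=1 y5=1
  y1=1 y2=1 y3=0 y4=0 y5=0
Count: 4.

4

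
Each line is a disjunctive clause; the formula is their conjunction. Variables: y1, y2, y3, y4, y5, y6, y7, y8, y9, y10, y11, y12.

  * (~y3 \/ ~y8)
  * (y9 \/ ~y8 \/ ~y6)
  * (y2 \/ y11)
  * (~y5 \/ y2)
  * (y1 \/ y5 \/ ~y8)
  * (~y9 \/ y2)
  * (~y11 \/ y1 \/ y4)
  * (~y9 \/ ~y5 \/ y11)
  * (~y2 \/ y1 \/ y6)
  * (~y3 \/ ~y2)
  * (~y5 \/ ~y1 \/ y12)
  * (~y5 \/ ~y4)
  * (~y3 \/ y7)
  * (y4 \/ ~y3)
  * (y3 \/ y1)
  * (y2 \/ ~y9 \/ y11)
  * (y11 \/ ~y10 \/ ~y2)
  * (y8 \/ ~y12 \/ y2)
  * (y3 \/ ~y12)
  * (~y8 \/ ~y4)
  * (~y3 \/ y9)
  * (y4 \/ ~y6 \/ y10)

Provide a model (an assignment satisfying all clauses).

Set y1 = True and propagate.
Set y2 = True and propagate.
  then y3 is forced to False.
  then y12 is forced to False.
  then y5 is forced to False.
Try y4 = True.
  then y8 is forced to False.
The remaining clauses are satisfied by y6 = False, y7 = False, y9 = True, y10 = False, y11 = False.
Every clause has at least one true literal under this assignment.

y1=1  y2=1  y3=0  y4=1  y5=0  y6=0  y7=0  y8=0  y9=1  y10=0  y11=0  y12=0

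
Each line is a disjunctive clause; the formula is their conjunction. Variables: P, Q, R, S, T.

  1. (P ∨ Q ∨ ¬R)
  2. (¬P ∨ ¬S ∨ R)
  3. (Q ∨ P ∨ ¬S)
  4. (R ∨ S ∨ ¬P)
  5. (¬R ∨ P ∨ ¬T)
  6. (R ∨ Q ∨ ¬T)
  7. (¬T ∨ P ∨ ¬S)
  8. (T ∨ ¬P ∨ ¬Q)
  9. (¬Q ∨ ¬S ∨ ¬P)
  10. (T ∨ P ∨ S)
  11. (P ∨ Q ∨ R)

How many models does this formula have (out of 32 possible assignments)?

8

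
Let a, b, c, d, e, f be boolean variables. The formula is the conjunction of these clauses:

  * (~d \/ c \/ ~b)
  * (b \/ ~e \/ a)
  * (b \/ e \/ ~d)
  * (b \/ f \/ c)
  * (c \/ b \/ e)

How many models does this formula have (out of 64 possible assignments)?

Case analysis on b and c:
  b=T, c=T: a, d, e, f free → 2^4 = 16.
  b=T, c=F: forces d=F; a, e, f free → 2^3 = 8.
  b=F, c=T: f free; 4 ways for (a,d,e) × 2^1 = 8.
  b=F, c=F: remaining (a,d,e,f) ∈ {(T,F,T,T); (T,T,T,T)} — 2.
Total: 16 + 8 + 8 + 2 = 34.

34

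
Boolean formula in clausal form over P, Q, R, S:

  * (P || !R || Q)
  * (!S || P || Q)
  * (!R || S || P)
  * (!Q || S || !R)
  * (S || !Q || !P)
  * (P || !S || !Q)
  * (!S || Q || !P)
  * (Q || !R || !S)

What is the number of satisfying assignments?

6

Satisfying assignments:
  P=F Q=F R=F S=F
  P=F Q=T R=F S=F
  P=T Q=F R=F S=F
  P=T Q=F R=T S=F
  P=T Q=T R=F S=T
  P=T Q=T R=T S=T
Count: 6.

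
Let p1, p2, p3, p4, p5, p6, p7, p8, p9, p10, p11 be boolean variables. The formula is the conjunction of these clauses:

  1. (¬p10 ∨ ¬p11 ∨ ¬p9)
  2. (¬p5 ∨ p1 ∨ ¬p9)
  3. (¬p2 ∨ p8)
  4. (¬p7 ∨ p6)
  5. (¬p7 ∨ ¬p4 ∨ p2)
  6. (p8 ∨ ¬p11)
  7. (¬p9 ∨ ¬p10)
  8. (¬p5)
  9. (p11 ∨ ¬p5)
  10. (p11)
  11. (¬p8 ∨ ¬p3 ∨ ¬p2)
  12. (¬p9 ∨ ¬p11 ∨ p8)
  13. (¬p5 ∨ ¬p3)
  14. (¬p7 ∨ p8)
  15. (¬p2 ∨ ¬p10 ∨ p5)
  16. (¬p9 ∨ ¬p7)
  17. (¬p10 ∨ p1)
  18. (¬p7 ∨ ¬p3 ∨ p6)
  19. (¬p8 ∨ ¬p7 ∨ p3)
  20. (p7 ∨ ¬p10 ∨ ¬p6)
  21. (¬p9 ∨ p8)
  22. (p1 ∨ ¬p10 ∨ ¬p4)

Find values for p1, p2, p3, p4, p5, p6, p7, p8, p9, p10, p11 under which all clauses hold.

p1=T  p2=T  p3=F  p4=F  p5=F  p6=F  p7=F  p8=T  p9=T  p10=F  p11=T

Unit propagation: (¬p5) forces p5 = False.
(p11) is a unit clause, so p11 = True.
The clause (p8) is unit: p8 must be True.
p1 occurs only positively in the remaining clauses — set p1 = True.
p4 occurs only negated in the remaining clauses — set p4 = False.
Branch on p2: take p2 = True.
  then p3 is forced to False.
  then p10 is forced to False.
  then p7 is forced to False.
p6, p9 are now unconstrained; take p6 = False, p9 = True.
Every clause has at least one true literal under this assignment.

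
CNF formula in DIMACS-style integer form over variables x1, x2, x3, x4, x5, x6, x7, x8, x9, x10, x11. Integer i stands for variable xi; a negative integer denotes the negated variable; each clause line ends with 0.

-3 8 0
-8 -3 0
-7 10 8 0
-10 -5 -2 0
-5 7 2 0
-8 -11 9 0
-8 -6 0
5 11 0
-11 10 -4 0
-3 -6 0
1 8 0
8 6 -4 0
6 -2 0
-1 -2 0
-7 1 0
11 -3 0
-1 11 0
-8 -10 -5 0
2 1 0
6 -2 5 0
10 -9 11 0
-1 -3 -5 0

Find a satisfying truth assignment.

x1 = True  x2 = False  x3 = False  x4 = False  x5 = False  x6 = False  x7 = True  x8 = False  x9 = False  x10 = True  x11 = True

Check each clause:
  1. {x8, ¬x3} — ¬x3 is true.
  2. {¬x8, ¬x3} — ¬x8 is true.
  3. {¬x7, x10, x8} — x10 is true.
  4. {¬x5, ¬x10, ¬x2} — ¬x5 is true.
  5. {x7, ¬x5, x2} — ¬x5 is true.
  6. {x9, ¬x8, ¬x11} — ¬x8 is true.
  7. {¬x8, ¬x6} — ¬x8 is true.
  8. {x11, x5} — x11 is true.
  9. {¬x4, ¬x11, x10} — x10 is true.
  10. {¬x3, ¬x6} — ¬x6 is true.
  11. {x1, x8} — x1 is true.
  12. {x6, x8, ¬x4} — ¬x4 is true.
  13. {¬x2, x6} — ¬x2 is true.
  14. {¬x2, ¬x1} — ¬x2 is true.
  15. {¬x7, x1} — x1 is true.
  16. {x11, ¬x3} — x11 is true.
  17. {x11, ¬x1} — x11 is true.
  18. {¬x8, ¬x10, ¬x5} — ¬x8 is true.
  19. {x1, x2} — x1 is true.
  20. {x6, ¬x2, x5} — ¬x2 is true.
  21. {x10, ¬x9, x11} — x10 is true.
  22. {¬x5, ¬x1, ¬x3} — ¬x5 is true.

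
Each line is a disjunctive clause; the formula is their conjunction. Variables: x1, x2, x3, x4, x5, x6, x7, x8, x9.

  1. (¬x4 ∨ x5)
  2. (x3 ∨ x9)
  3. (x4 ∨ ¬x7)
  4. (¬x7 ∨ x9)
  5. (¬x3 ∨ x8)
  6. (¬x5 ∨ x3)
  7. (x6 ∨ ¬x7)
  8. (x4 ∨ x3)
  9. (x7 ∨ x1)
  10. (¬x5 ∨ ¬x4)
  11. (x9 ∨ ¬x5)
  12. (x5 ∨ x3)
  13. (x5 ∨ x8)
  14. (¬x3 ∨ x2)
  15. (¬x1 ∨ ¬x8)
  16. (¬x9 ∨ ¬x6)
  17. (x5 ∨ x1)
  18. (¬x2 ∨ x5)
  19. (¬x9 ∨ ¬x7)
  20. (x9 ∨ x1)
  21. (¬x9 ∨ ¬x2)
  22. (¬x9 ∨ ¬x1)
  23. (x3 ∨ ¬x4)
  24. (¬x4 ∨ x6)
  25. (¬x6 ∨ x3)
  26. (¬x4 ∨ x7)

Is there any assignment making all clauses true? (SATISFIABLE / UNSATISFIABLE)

x3 = True:
  propagation gives x8=True, x2=True, x1=False, x7=True; an empty clause results — contradiction.
x3 = False:
  propagation gives x9=True, x5=False; an empty clause results — contradiction.
Every branch closes, so no satisfying assignment exists.

UNSATISFIABLE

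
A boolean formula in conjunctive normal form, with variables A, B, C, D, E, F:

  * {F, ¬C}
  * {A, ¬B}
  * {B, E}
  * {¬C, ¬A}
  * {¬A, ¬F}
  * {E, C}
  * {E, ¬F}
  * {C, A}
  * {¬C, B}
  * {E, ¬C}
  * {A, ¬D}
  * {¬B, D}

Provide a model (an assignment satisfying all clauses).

A=True  B=False  C=False  D=False  E=True  F=False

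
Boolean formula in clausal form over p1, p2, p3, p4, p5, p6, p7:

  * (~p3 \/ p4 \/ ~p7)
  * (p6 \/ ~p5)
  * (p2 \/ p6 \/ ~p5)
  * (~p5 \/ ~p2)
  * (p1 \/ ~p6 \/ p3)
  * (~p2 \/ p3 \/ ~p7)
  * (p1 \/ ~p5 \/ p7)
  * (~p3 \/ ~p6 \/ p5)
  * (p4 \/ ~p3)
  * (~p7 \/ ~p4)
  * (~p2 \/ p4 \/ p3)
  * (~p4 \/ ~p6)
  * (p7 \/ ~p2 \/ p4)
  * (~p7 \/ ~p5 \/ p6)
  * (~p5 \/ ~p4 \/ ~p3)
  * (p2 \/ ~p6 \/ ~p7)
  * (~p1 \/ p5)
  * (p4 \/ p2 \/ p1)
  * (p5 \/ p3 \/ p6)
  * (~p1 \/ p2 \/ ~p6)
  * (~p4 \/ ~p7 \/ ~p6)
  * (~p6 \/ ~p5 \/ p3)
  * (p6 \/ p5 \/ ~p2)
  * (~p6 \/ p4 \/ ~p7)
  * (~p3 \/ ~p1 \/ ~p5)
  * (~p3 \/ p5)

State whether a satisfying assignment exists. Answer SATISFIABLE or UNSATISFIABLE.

UNSATISFIABLE

p5 = True:
  propagation gives p6=True, p2=False, p4=False, p3=False; an empty clause results — contradiction.
p5 = False:
  propagation gives p1=False, p3=False, p6=False; an empty clause results — contradiction.
Every branch closes, so no satisfying assignment exists.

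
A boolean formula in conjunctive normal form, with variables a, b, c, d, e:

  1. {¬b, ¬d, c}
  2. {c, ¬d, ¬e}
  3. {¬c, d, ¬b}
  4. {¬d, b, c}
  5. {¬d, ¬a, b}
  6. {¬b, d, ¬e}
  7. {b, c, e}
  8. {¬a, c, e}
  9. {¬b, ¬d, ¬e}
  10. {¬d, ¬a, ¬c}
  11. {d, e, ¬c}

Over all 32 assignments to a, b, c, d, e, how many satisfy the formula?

Split on d, then c.
  d=T, c=T: remaining (a,b,e) ∈ {(F,F,F); (F,F,T); (F,T,F)} — 3.
  d=T, c=F: a clause becomes empty — 0.
  d=F, c=T: remaining (a,b,e) ∈ {(F,F,T); (T,F,T)} — 2.
  d=F, c=F: remaining (a,b,e) ∈ {(F,F,T); (F,T,F); (T,F,T)} — 3.
Total: 3 + 0 + 2 + 3 = 8.

8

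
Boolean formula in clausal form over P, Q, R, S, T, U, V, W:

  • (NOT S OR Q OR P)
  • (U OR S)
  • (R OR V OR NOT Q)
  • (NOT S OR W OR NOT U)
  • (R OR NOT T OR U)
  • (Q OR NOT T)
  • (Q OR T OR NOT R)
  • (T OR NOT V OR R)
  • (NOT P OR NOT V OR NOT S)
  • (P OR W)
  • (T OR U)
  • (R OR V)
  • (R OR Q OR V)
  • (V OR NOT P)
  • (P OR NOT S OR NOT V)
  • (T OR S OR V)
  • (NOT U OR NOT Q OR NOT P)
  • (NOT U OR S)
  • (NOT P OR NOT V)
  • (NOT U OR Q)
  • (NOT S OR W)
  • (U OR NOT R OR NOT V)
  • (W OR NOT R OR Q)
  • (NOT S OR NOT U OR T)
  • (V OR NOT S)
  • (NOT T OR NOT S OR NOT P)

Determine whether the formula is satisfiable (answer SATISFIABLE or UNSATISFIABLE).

S = True:
  propagation gives W=True, V=True, P=False; an empty clause results — contradiction.
S = False:
  propagation gives U=True; an empty clause results — contradiction.
Every branch closes, so no satisfying assignment exists.

UNSATISFIABLE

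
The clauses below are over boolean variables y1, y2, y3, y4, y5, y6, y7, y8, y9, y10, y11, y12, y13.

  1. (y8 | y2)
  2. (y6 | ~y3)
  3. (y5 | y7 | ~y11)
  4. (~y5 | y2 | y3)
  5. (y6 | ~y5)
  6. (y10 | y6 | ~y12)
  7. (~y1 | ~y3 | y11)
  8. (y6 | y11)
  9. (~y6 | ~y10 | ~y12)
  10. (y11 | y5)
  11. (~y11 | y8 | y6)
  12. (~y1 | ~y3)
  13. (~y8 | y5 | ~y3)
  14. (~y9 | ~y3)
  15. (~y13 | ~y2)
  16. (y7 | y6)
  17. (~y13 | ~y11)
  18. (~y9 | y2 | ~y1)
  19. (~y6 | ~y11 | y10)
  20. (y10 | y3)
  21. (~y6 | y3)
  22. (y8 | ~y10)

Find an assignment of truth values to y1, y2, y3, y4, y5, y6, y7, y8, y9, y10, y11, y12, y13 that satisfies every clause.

y1 = 0, y2 = 0, y3 = 1, y4 = 0, y5 = 1, y6 = 1, y7 = 1, y8 = 1, y9 = 0, y10 = 1, y11 = 0, y12 = 0, y13 = 0

Check each clause:
  1. (y2 | y8) — y8 is true.
  2. (y6 | ~y3) — y6 is true.
  3. (y5 | y7 | ~y11) — ~y11 is true.
  4. (y2 | y3 | ~y5) — y3 is true.
  5. (~y5 | y6) — y6 is true.
  6. (~y12 | y10 | y6) — y10 is true.
  7. (y11 | ~y3 | ~y1) — ~y1 is true.
  8. (y6 | y11) — y6 is true.
  9. (~y6 | ~y12 | ~y10) — ~y12 is true.
  10. (y5 | y11) — y5 is true.
  11. (~y11 | y6 | y8) — y8 is true.
  12. (~y1 | ~y3) — ~y1 is true.
  13. (~y3 | ~y8 | y5) — y5 is true.
  14. (~y3 | ~y9) — ~y9 is true.
  15. (~y13 | ~y2) — ~y13 is true.
  16. (y7 | y6) — y6 is true.
  17. (~y11 | ~y13) — ~y13 is true.
  18. (~y9 | y2 | ~y1) — ~y1 is true.
  19. (y10 | ~y11 | ~y6) — y10 is true.
  20. (y3 | y10) — y10 is true.
  21. (~y6 | y3) — y3 is true.
  22. (~y10 | y8) — y8 is true.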